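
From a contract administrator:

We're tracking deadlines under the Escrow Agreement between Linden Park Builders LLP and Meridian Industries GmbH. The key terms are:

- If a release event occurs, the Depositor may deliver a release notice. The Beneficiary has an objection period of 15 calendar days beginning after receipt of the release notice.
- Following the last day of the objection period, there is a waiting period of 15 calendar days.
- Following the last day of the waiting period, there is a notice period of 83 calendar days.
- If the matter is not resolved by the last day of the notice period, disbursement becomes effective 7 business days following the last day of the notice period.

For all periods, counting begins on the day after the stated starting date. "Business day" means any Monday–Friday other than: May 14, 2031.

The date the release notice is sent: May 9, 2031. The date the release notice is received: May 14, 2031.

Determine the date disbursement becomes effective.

Sep 15, 2031

The last day of the objection period: 15 calendar days after May 14, 2031 is May 29, 2031.
Adding 15 calendar days to May 29, 2031 gives Jun 13, 2031, which is the last day of the waiting period.
The last day of the notice period: Jun 13, 2031 + 83 days = Sep 4, 2031.
From Thursday, Sep 4, 2031, 7 business days (Sep 5, Sep 8, Sep 9, Sep 10, Sep 11, Sep 12, Sep 15, skipping weekends) brings us to Monday, Sep 15, 2031, which is the date disbursement becomes effective.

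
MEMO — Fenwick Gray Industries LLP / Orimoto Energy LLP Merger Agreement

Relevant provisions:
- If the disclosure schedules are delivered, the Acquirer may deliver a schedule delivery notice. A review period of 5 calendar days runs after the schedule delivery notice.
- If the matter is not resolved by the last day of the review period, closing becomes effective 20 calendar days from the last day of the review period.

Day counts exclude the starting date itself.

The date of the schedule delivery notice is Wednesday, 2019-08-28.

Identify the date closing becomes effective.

The last day of the review period: 2019-08-28 + 5 days = 2019-09-02.
The date closing becomes effective: 20 calendar days after 2019-09-02 is 2019-09-22.

2019-09-22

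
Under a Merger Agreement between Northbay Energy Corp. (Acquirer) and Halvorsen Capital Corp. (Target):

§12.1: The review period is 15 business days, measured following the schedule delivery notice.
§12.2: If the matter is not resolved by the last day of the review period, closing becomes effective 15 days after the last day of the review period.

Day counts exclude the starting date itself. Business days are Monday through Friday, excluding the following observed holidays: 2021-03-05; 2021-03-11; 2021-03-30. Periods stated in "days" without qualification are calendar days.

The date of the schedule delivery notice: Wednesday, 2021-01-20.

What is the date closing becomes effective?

2021-02-25

The last day of the review period: 15 business days after Wednesday, 2021-01-20, skipping weekends — Jan 21, Jan 22, Jan 25, Jan 26, …, Feb 8, Feb 9, Feb 10 — lands on Wednesday, 2021-02-10.
The date closing becomes effective: 2021-02-10 + 15 days = 2021-02-25.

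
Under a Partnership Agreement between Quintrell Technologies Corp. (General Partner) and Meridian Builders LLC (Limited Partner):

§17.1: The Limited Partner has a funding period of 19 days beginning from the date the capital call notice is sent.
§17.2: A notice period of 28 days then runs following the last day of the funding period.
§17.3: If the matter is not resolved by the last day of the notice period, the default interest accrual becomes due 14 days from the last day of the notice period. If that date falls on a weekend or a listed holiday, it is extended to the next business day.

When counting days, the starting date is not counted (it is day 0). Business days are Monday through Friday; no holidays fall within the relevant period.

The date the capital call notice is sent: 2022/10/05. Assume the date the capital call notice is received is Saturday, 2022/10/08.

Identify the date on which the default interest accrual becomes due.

2022/12/05

Adding 19 calendar days to 2022/10/05 gives 2022/10/24, which is the last day of the funding period.
Adding 28 calendar days to 2022/10/24 gives 2022/11/21, which is the last day of the notice period.
Adding 14 calendar days to 2022/11/21 gives 2022/12/05, which is the date on which the default interest accrual becomes due. 2022/12/05 is a Monday, so no roll-forward applies.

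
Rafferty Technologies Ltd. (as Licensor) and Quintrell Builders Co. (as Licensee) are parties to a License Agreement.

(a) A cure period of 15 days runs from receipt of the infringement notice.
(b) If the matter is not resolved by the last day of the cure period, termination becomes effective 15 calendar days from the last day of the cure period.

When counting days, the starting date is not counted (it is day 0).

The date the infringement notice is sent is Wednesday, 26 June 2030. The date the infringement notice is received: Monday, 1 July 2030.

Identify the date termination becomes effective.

Adding 15 calendar days to 1 July 2030 gives 16 July 2030, which is the last day of the cure period.
Adding 15 calendar days to 16 July 2030 gives 31 July 2030, which is the date termination becomes effective.

31 July 2030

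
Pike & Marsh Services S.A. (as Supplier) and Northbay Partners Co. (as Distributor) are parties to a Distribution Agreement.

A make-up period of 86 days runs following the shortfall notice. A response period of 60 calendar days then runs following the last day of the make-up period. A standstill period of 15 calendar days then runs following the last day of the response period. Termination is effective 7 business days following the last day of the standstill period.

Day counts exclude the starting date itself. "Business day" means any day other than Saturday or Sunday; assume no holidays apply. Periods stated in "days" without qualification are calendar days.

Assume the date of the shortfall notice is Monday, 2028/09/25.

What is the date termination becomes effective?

Adding 86 calendar days to 2028/09/25 gives 2028/12/20, which is the last day of the make-up period.
The last day of the response period: 60 calendar days after 2028/12/20 is 2029/02/18.
The last day of the standstill period: 2029/02/18 + 15 days = 2029/03/05.
The date termination becomes effective: counting 7 business days from Monday, 2029/03/05 (Mar 6, Mar 7, Mar 8, Mar 9, Mar 12, Mar 13, Mar 14, skipping weekends) reaches Wednesday, 2029/03/14.

2029/03/14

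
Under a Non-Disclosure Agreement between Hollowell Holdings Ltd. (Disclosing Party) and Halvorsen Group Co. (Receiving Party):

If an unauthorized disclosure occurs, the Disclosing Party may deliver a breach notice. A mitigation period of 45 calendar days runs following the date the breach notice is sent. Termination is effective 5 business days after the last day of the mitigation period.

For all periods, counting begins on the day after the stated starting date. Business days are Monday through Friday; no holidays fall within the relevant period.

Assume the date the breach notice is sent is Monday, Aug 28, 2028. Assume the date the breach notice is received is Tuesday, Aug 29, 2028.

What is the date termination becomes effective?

Oct 19, 2028

Adding 45 calendar days to Aug 28, 2028 gives Oct 12, 2028, which is the last day of the mitigation period.
The date termination becomes effective: 5 business days after Thursday, Oct 12, 2028, skipping weekends — Oct 13, Oct 16, Oct 17, Oct 18, Oct 19 — lands on Thursday, Oct 19, 2028.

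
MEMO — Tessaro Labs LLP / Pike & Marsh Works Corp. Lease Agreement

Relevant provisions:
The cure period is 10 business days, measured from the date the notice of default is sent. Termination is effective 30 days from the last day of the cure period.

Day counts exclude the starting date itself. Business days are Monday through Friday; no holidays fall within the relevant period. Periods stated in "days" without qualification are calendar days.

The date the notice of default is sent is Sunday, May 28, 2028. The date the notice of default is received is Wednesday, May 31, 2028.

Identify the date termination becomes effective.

From Sunday, May 28, 2028, 10 business days (May 29, May 30, May 31, Jun 1, Jun 2, Jun 5, Jun 6, Jun 7, Jun 8, Jun 9, skipping weekends) brings us to Friday, Jun 9, 2028, which is the last day of the cure period.
The date termination becomes effective: 30 calendar days after Jun 9, 2028 is Jul 9, 2028.

Jul 9, 2028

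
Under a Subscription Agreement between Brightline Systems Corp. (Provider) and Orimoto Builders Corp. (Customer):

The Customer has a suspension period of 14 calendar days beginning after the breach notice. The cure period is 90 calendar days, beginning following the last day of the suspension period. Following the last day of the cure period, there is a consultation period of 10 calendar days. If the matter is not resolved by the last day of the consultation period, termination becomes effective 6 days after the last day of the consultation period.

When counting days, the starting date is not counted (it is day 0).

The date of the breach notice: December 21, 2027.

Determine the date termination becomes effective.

The last day of the suspension period: 14 calendar days after December 21, 2027 is January 4, 2028.
The last day of the cure period: January 4, 2028 + 90 days = April 3, 2028.
Adding 10 calendar days to April 3, 2028 gives April 13, 2028, which is the last day of the consultation period.
Adding 6 calendar days to April 13, 2028 gives April 19, 2028, which is the date termination becomes effective.

April 19, 2028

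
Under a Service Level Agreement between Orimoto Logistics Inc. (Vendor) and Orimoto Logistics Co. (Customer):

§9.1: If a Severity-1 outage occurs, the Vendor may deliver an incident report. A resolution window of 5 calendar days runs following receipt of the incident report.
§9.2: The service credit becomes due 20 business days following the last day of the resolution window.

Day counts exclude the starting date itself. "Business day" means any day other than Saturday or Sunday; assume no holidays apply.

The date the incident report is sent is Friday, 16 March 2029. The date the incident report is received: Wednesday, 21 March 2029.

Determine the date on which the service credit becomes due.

23 April 2029

Adding 5 calendar days to 21 March 2029 gives 26 March 2029, which is the last day of the resolution window.
From Monday, 26 March 2029, 20 business days (Mar 27, Mar 28, Mar 29, Mar 30, …, Apr 19, Apr 20, Apr 23, skipping weekends) brings us to Monday, 23 April 2029, which is the date on which the service credit becomes due.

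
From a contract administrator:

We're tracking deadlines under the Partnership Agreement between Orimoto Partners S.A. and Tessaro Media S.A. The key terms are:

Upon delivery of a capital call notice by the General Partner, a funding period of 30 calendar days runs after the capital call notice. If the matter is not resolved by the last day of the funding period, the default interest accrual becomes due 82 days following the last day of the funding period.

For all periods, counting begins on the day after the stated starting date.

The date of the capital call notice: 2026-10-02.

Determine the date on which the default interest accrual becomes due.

The last day of the funding period: 2026-10-02 + 30 days = 2026-11-01.
Adding 82 calendar days to 2026-11-01 gives 2027-01-22, which is the date on which the default interest accrual becomes due.

2027-01-22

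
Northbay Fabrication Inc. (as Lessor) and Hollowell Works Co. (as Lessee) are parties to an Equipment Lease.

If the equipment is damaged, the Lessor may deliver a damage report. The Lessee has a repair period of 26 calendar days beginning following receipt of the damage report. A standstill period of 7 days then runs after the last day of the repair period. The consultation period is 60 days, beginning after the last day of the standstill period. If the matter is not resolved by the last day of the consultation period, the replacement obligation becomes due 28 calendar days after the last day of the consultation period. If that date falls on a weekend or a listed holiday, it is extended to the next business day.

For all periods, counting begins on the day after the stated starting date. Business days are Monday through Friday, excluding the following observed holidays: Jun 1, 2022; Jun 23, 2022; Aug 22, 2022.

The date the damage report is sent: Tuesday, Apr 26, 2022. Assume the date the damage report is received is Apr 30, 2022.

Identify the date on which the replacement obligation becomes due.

Adding 26 calendar days to Apr 30, 2022 gives May 26, 2022, which is the last day of the repair period.
The last day of the standstill period: 7 calendar days after May 26, 2022 is Jun 2, 2022.
Adding 60 calendar days to Jun 2, 2022 gives Aug 1, 2022, which is the last day of the consultation period.
The date on which the replacement obligation becomes due: Aug 1, 2022 + 28 days = Aug 29, 2022. Aug 29, 2022 is a Monday and is not a listed holiday, so no roll-forward applies.

Aug 29, 2022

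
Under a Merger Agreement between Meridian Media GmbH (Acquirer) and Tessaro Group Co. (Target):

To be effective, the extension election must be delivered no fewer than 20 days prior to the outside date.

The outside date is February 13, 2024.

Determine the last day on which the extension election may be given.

February 13, 2024 minus 20 days is January 24, 2024.

January 24, 2024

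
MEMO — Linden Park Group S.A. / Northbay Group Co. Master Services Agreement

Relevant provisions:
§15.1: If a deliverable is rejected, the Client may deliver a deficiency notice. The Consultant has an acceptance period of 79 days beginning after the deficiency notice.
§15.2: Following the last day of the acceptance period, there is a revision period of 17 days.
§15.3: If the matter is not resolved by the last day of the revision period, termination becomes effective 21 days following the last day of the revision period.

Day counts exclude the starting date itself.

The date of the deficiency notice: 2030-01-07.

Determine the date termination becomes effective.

2030-05-04

Adding 79 calendar days to 2030-01-07 gives 2030-03-27, which is the last day of the acceptance period.
The last day of the revision period: 17 calendar days after 2030-03-27 is 2030-04-13.
The date termination becomes effective: 2030-04-13 + 21 days = 2030-05-04.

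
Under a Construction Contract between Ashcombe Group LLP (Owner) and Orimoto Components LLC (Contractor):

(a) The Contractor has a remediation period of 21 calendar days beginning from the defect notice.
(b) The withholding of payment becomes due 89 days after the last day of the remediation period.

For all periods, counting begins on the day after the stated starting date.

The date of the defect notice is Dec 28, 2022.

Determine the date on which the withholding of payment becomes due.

Apr 17, 2023

The last day of the remediation period: Dec 28, 2022 + 21 days = Jan 18, 2023.
Adding 89 calendar days to Jan 18, 2023 gives Apr 17, 2023, which is the date on which the withholding of payment becomes due.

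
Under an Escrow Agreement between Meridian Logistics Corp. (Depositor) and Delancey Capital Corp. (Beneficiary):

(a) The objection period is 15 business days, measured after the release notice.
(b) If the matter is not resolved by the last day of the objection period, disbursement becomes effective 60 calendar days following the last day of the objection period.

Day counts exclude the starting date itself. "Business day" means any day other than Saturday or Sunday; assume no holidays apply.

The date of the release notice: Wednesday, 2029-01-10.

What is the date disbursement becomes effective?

The last day of the objection period: 15 business days after Wednesday, 2029-01-10, skipping weekends — Jan 11, Jan 12, Jan 15, Jan 16, …, Jan 29, Jan 30, Jan 31 — lands on Wednesday, 2029-01-31.
The date disbursement becomes effective: 60 calendar days after 2029-01-31 is 2029-04-01.

2029-04-01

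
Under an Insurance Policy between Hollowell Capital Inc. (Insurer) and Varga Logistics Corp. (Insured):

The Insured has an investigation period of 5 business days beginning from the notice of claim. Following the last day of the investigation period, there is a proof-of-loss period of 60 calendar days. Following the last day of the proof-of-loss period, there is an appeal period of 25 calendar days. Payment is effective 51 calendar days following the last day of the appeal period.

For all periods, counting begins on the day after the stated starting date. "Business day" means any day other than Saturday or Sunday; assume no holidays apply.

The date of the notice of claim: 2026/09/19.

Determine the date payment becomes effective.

The last day of the investigation period: counting 5 business days from Saturday, 2026/09/19 (Sep 21, Sep 22, Sep 23, Sep 24, Sep 25, skipping weekends) reaches Friday, 2026/09/25.
Adding 60 calendar days to 2026/09/25 gives 2026/11/24, which is the last day of the proof-of-loss period.
The last day of the appeal period: 2026/11/24 + 25 days = 2026/12/19.
Adding 51 calendar days to 2026/12/19 gives 2027/02/08, which is the date payment becomes effective.

2027/02/08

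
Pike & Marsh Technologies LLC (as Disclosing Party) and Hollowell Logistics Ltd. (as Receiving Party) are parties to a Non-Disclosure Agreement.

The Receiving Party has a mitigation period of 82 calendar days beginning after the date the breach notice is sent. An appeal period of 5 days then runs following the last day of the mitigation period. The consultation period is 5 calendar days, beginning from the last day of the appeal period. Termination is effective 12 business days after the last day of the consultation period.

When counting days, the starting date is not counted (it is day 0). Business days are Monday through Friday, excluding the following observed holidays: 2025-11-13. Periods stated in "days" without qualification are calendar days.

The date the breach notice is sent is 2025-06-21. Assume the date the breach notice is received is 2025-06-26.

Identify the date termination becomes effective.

2025-10-07

The last day of the mitigation period: 2025-06-21 + 82 days = 2025-09-11.
Adding 5 calendar days to 2025-09-11 gives 2025-09-16, which is the last day of the appeal period.
The last day of the consultation period: 2025-09-16 + 5 days = 2025-09-21.
The date termination becomes effective: 12 business days after Sunday, 2025-09-21, skipping weekends — Sep 22, Sep 23, Sep 24, Sep 25, …, Oct 3, Oct 6, Oct 7 — lands on Tuesday, 2025-10-07.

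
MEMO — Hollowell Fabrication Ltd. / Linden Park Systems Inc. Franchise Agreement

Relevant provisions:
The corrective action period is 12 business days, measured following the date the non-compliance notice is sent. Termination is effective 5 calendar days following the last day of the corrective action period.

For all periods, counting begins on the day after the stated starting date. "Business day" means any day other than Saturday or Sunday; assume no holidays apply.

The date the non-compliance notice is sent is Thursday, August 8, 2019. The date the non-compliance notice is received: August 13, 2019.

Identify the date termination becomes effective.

August 31, 2019

The last day of the corrective action period: counting 12 business days from Thursday, August 8, 2019 (Aug 9, Aug 12, Aug 13, Aug 14, …, Aug 22, Aug 23, Aug 26, skipping weekends) reaches Monday, August 26, 2019.
Adding 5 calendar days to August 26, 2019 gives August 31, 2019, which is the date termination becomes effective.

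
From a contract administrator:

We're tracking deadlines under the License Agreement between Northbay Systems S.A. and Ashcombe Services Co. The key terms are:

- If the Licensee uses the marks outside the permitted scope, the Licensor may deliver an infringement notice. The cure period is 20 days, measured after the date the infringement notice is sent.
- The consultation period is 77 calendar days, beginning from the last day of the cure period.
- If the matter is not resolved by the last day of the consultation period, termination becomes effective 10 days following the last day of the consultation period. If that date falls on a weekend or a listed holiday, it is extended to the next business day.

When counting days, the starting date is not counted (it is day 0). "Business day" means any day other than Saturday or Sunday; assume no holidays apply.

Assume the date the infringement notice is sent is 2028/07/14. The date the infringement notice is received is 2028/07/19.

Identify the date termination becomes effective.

Adding 20 calendar days to 2028/07/14 gives 2028/08/03, which is the last day of the cure period.
The last day of the consultation period: 2028/08/03 + 77 days = 2028/10/19.
The date termination becomes effective: 10 calendar days after 2028/10/19 is 2028/10/29. That falls on a Sunday, so it rolls to the next business day, Monday, 2028/10/30.

2028/10/30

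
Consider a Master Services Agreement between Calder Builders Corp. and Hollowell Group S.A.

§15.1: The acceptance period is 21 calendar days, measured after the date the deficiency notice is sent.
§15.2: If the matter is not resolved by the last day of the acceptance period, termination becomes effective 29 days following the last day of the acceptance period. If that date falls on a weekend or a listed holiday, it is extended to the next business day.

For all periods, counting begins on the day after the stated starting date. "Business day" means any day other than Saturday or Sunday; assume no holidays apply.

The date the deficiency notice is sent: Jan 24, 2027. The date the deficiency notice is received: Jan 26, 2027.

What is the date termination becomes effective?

Mar 15, 2027

Adding 21 calendar days to Jan 24, 2027 gives Feb 14, 2027, which is the last day of the acceptance period.
The date termination becomes effective: 29 calendar days after Feb 14, 2027 is Mar 15, 2027. Mar 15, 2027 is a Monday, so no roll-forward applies.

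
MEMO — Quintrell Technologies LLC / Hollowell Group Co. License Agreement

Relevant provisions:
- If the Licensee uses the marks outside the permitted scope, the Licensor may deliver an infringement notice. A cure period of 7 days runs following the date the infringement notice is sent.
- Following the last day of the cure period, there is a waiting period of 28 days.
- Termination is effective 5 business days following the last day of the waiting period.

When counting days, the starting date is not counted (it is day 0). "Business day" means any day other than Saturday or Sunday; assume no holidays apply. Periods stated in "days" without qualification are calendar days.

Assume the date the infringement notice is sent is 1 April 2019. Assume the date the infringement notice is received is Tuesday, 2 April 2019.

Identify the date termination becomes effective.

Adding 7 calendar days to 1 April 2019 gives 8 April 2019, which is the last day of the cure period.
Adding 28 calendar days to 8 April 2019 gives 6 May 2019, which is the last day of the waiting period.
From Monday, 6 May 2019, 5 business days (May 7, May 8, May 9, May 10, May 13, skipping weekends) brings us to Monday, 13 May 2019, which is the date termination becomes effective.

13 May 2019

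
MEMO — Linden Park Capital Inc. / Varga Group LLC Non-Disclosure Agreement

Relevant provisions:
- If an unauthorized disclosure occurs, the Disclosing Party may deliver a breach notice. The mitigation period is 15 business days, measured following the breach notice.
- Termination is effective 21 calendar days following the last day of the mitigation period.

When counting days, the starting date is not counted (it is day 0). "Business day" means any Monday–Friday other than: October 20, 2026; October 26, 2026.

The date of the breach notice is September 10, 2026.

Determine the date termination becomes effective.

The last day of the mitigation period: 15 business days after Thursday, September 10, 2026, skipping weekends — Sep 11, Sep 14, Sep 15, Sep 16, …, Sep 29, Sep 30, Oct 1 — lands on Thursday, October 1, 2026.
Adding 21 calendar days to October 1, 2026 gives October 22, 2026, which is the date termination becomes effective.

October 22, 2026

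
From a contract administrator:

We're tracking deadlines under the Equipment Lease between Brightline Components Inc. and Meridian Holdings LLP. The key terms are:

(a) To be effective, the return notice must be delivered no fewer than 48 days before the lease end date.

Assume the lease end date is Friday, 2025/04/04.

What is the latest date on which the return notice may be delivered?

2025/02/15

Counting back 48 calendar days from 2025/04/04 gives 2025/02/15.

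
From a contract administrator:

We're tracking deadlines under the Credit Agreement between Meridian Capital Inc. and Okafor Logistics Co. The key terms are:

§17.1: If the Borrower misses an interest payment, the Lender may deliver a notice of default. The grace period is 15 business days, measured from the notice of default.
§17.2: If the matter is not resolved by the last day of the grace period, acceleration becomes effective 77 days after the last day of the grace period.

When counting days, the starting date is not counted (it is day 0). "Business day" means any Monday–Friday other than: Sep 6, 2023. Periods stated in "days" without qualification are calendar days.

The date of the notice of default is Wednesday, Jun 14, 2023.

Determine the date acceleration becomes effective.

From Wednesday, Jun 14, 2023, 15 business days (Jun 15, Jun 16, Jun 19, Jun 20, …, Jul 3, Jul 4, Jul 5, skipping weekends) brings us to Wednesday, Jul 5, 2023, which is the last day of the grace period.
Adding 77 calendar days to Jul 5, 2023 gives Sep 20, 2023, which is the date acceleration becomes effective.

Sep 20, 2023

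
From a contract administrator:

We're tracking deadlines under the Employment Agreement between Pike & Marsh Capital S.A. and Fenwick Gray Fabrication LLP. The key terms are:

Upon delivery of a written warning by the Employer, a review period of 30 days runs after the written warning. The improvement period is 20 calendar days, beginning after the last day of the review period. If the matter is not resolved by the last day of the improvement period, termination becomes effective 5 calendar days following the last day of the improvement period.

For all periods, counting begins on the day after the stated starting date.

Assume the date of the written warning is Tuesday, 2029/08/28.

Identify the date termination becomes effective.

2029/10/22

The last day of the review period: 2029/08/28 + 30 days = 2029/09/27.
The last day of the improvement period: 2029/09/27 + 20 days = 2029/10/17.
The date termination becomes effective: 2029/10/17 + 5 days = 2029/10/22.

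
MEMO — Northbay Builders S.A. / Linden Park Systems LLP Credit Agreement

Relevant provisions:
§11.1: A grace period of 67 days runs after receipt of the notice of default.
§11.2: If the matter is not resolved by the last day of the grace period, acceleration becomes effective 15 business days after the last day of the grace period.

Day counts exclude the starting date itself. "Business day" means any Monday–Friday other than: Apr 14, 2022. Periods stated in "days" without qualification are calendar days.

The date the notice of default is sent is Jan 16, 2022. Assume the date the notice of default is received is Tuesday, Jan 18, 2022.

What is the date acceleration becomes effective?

The last day of the grace period: Jan 18, 2022 + 67 days = Mar 26, 2022.
The date acceleration becomes effective: 15 business days after Saturday, Mar 26, 2022, skipping weekends and the listed holiday on Apr 14 — Mar 28, Mar 29, Mar 30, Mar 31, …, Apr 13, Apr 15, Apr 18 — lands on Monday, Apr 18, 2022.

Apr 18, 2022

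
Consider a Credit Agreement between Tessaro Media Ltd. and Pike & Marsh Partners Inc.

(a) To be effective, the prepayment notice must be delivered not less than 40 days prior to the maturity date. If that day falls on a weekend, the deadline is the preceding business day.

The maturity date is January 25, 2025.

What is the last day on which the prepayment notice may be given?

December 16, 2024

Counting back 40 calendar days from January 25, 2025 gives December 16, 2024. That is a Monday, so no adjustment is needed.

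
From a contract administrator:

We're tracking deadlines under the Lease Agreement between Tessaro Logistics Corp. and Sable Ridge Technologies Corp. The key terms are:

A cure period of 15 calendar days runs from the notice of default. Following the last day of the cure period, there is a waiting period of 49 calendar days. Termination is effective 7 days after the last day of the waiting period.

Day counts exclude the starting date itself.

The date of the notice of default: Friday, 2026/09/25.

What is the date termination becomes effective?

Adding 15 calendar days to 2026/09/25 gives 2026/10/10, which is the last day of the cure period.
The last day of the waiting period: 49 calendar days after 2026/10/10 is 2026/11/28.
The date termination becomes effective: 2026/11/28 + 7 days = 2026/12/05.

2026/12/05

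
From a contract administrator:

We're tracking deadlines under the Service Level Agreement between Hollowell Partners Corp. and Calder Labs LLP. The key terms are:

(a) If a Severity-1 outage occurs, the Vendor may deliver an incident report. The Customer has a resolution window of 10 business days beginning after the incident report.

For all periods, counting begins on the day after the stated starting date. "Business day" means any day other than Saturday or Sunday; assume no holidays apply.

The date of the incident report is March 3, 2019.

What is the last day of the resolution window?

March 15, 2019

The last day of the resolution window: 10 business days after Sunday, March 3, 2019, skipping weekends — Mar 4, Mar 5, Mar 6, Mar 7, Mar 8, Mar 11, Mar 12, Mar 13, Mar 14, Mar 15 — lands on Friday, March 15, 2019.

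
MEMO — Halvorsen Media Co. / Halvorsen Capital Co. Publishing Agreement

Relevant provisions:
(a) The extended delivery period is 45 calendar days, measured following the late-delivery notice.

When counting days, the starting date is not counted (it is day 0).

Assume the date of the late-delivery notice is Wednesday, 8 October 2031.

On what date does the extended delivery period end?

The last day of the extended delivery period: 45 calendar days after 8 October 2031 is 22 November 2031.

22 November 2031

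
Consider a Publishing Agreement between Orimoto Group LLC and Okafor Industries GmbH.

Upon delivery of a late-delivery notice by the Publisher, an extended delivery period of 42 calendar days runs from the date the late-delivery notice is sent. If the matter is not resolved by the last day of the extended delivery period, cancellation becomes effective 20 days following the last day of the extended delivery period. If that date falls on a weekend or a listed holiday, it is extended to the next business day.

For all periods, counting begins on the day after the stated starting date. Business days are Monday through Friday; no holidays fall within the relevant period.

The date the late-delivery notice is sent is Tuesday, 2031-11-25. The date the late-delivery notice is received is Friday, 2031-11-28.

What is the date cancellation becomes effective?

The last day of the extended delivery period: 42 calendar days after 2031-11-25 is 2032-01-06.
Adding 20 calendar days to 2032-01-06 gives 2032-01-26, which is the date cancellation becomes effective. 2032-01-26 is a Monday, so no roll-forward applies.

2032-01-26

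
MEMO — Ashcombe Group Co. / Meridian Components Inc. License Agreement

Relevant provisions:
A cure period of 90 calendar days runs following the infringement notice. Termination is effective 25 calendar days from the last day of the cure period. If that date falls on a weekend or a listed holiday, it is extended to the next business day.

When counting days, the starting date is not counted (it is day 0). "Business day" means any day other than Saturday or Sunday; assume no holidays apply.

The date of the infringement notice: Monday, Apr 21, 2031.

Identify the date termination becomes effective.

Aug 14, 2031

Adding 90 calendar days to Apr 21, 2031 gives Jul 20, 2031, which is the last day of the cure period.
The date termination becomes effective: Jul 20, 2031 + 25 days = Aug 14, 2031. Aug 14, 2031 is a Thursday, so no roll-forward applies.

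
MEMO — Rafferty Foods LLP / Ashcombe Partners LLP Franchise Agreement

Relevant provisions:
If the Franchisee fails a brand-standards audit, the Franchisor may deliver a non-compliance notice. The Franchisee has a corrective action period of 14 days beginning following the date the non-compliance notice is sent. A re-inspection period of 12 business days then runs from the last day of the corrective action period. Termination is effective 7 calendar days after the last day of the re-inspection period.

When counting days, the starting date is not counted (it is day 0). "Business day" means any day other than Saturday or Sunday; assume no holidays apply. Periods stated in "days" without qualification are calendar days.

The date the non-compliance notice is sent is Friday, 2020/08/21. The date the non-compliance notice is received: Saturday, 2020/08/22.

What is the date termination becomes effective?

2020/09/29

The last day of the corrective action period: 2020/08/21 + 14 days = 2020/09/04.
The last day of the re-inspection period: counting 12 business days from Friday, 2020/09/04 (Sep 7, Sep 8, Sep 9, Sep 10, …, Sep 18, Sep 21, Sep 22, skipping weekends) reaches Tuesday, 2020/09/22.
The date termination becomes effective: 2020/09/22 + 7 days = 2020/09/29.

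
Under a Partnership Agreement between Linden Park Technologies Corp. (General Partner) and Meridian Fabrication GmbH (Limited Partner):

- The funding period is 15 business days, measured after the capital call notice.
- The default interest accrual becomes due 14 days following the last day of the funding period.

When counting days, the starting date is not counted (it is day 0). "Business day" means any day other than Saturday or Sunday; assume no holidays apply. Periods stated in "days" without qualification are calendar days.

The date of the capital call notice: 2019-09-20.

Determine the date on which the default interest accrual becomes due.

2019-10-25

The last day of the funding period: counting 15 business days from Friday, 2019-09-20 (Sep 23, Sep 24, Sep 25, Sep 26, …, Oct 9, Oct 10, Oct 11, skipping weekends) reaches Friday, 2019-10-11.
The date on which the default interest accrual becomes due: 2019-10-11 + 14 days = 2019-10-25.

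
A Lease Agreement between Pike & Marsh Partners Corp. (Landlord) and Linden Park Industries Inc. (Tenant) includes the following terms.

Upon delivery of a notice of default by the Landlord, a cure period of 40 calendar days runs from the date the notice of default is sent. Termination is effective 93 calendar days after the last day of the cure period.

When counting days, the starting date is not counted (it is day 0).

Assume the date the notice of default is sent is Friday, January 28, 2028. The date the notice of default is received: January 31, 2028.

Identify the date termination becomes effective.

June 9, 2028

Adding 40 calendar days to January 28, 2028 gives March 8, 2028, which is the last day of the cure period.
The date termination becomes effective: 93 calendar days after March 8, 2028 is June 9, 2028.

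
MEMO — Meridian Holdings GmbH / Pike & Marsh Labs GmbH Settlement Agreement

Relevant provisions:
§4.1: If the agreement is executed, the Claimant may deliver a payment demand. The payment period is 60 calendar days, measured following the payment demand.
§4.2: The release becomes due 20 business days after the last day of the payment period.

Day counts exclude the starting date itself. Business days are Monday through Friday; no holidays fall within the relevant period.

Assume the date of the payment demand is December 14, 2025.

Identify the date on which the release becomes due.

March 12, 2026

The last day of the payment period: 60 calendar days after December 14, 2025 is February 12, 2026.
From Thursday, February 12, 2026, 20 business days (Feb 13, Feb 16, Feb 17, Feb 18, …, Mar 10, Mar 11, Mar 12, skipping weekends) brings us to Thursday, March 12, 2026, which is the date on which the release becomes due.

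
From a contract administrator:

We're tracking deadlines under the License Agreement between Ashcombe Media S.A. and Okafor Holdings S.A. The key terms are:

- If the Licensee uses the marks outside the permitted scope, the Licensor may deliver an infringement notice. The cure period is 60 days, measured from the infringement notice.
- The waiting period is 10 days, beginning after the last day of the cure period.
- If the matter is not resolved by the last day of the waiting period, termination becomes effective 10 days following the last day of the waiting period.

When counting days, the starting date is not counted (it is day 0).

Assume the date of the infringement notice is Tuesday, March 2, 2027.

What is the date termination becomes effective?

May 21, 2027

The last day of the cure period: 60 calendar days after March 2, 2027 is May 1, 2027.
Adding 10 calendar days to May 1, 2027 gives May 11, 2027, which is the last day of the waiting period.
Adding 10 calendar days to May 11, 2027 gives May 21, 2027, which is the date termination becomes effective.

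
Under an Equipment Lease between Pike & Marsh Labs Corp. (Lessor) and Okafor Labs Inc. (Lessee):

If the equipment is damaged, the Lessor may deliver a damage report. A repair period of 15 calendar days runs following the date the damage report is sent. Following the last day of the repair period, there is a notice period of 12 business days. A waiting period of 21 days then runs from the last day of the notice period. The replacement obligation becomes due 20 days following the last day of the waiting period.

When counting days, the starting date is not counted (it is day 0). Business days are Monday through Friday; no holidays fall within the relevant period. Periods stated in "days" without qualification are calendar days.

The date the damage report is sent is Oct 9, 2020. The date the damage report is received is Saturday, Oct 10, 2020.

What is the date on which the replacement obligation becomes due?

Dec 21, 2020

Adding 15 calendar days to Oct 9, 2020 gives Oct 24, 2020, which is the last day of the repair period.
The last day of the notice period: counting 12 business days from Saturday, Oct 24, 2020 (Oct 26, Oct 27, Oct 28, Oct 29, …, Nov 6, Nov 9, Nov 10, skipping weekends) reaches Tuesday, Nov 10, 2020.
Adding 21 calendar days to Nov 10, 2020 gives Dec 1, 2020, which is the last day of the waiting period.
The date on which the replacement obligation becomes due: 20 calendar days after Dec 1, 2020 is Dec 21, 2020.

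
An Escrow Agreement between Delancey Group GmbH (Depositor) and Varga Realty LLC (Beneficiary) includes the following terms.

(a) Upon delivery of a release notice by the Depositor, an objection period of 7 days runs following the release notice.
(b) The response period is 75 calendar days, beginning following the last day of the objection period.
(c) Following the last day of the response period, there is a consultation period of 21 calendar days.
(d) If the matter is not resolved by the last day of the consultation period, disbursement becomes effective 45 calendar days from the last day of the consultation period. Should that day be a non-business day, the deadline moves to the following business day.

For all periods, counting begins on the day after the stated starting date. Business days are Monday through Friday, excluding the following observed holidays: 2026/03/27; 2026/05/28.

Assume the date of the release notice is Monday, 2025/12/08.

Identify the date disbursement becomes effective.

The last day of the objection period: 7 calendar days after 2025/12/08 is 2025/12/15.
The last day of the response period: 2025/12/15 + 75 days = 2026/02/28.
Adding 21 calendar days to 2026/02/28 gives 2026/03/21, which is the last day of the consultation period.
The date disbursement becomes effective: 45 calendar days after 2026/03/21 is 2026/05/05. 2026/05/05 is a Tuesday and is not a listed holiday, so no roll-forward applies.

2026/05/05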